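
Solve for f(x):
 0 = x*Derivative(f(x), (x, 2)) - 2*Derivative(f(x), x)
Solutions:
 f(x) = C1 + C2*x^3


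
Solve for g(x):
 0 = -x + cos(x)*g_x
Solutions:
 g(x) = C1 + Integral(x/cos(x), x)


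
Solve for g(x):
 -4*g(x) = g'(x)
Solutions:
 g(x) = C1*exp(-4*x)


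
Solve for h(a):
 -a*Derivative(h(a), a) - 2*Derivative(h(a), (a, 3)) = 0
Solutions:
 h(a) = C1 + Integral(C2*airyai(-2^(2/3)*a/2) + C3*airybi(-2^(2/3)*a/2), a)


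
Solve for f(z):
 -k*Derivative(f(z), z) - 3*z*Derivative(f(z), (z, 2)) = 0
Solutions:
 f(z) = C1 + z^(1 - re(k)/3)*(C2*sin(log(z)*Abs(im(k))/3) + C3*cos(log(z)*im(k)/3))


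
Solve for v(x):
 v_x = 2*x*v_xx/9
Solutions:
 v(x) = C1 + C2*x^(11/2)


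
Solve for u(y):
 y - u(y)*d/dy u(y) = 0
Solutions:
 u(y) = -sqrt(C1 + y^2)
 u(y) = sqrt(C1 + y^2)


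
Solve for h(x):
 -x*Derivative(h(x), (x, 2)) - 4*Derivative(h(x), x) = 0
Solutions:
 h(x) = C1 + C2/x^3


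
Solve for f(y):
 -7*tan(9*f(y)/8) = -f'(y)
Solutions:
 f(y) = -8*asin(C1*exp(63*y/8))/9 + 8*pi/9
 f(y) = 8*asin(C1*exp(63*y/8))/9


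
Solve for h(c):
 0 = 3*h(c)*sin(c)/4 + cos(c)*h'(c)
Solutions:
 h(c) = C1*cos(c)^(3/4)


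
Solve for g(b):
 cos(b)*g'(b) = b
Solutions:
 g(b) = C1 + Integral(b/cos(b), b)


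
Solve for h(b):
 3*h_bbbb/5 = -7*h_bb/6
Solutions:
 h(b) = C1 + C2*b + C3*sin(sqrt(70)*b/6) + C4*cos(sqrt(70)*b/6)


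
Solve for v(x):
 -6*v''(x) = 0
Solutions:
 v(x) = C1 + C2*x


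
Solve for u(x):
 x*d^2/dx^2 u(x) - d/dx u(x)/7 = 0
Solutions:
 u(x) = C1 + C2*x^(8/7)


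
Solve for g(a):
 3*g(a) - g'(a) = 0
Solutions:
 g(a) = C1*exp(3*a)


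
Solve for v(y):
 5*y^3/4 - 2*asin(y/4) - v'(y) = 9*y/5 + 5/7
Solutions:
 v(y) = C1 + 5*y^4/16 - 9*y^2/10 - 2*y*asin(y/4) - 5*y/7 - 2*sqrt(16 - y^2)


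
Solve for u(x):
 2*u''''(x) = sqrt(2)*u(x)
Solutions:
 u(x) = C1*exp(-2^(7/8)*x/2) + C2*exp(2^(7/8)*x/2) + C3*sin(2^(7/8)*x/2) + C4*cos(2^(7/8)*x/2)


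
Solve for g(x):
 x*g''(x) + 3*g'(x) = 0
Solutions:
 g(x) = C1 + C2/x^2


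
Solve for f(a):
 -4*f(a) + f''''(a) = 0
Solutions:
 f(a) = C1*exp(-sqrt(2)*a) + C2*exp(sqrt(2)*a) + C3*sin(sqrt(2)*a) + C4*cos(sqrt(2)*a)


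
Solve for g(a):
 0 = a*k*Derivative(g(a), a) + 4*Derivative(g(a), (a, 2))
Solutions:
 g(a) = Piecewise((-sqrt(2)*sqrt(pi)*C1*erf(sqrt(2)*a*sqrt(k)/4)/sqrt(k) - C2, (k > 0) | (k < 0)), (-C1*a - C2, True))


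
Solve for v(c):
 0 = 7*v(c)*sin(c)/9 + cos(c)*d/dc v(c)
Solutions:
 v(c) = C1*cos(c)^(7/9)


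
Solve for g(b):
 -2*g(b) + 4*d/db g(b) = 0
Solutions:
 g(b) = C1*exp(b/2)


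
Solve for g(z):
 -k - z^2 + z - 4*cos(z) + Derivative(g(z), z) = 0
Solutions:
 g(z) = C1 + k*z + z^3/3 - z^2/2 + 4*sin(z)


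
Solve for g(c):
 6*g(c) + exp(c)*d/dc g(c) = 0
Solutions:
 g(c) = C1*exp(6*exp(-c))


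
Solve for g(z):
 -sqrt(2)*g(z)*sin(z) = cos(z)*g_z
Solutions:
 g(z) = C1*cos(z)^(sqrt(2))


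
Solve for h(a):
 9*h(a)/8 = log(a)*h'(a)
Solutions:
 h(a) = C1*exp(9*li(a)/8)


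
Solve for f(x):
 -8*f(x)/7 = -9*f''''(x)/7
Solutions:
 f(x) = C1*exp(-2^(3/4)*sqrt(3)*x/3) + C2*exp(2^(3/4)*sqrt(3)*x/3) + C3*sin(2^(3/4)*sqrt(3)*x/3) + C4*cos(2^(3/4)*sqrt(3)*x/3)


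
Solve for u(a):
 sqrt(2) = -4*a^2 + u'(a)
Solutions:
 u(a) = C1 + 4*a^3/3 + sqrt(2)*a


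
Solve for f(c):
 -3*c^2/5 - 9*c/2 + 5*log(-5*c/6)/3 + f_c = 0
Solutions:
 f(c) = C1 + c^3/5 + 9*c^2/4 - 5*c*log(-c)/3 + 5*c*(-log(5) + 1 + log(6))/3


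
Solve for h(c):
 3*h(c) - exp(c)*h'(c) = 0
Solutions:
 h(c) = C1*exp(-3*exp(-c))


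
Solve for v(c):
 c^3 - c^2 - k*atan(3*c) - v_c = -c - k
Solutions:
 v(c) = C1 + c^4/4 - c^3/3 + c^2/2 + c*k - k*(c*atan(3*c) - log(9*c^2 + 1)/6)


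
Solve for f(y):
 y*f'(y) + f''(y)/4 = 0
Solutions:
 f(y) = C1 + C2*erf(sqrt(2)*y)


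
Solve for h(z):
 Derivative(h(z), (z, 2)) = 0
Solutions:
 h(z) = C1 + C2*z


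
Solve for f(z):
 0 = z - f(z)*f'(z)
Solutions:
 f(z) = -sqrt(C1 + z^2)
 f(z) = sqrt(C1 + z^2)


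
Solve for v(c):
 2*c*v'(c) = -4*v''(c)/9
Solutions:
 v(c) = C1 + C2*erf(3*c/2)


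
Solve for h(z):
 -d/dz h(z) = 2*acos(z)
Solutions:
 h(z) = C1 - 2*z*acos(z) + 2*sqrt(1 - z^2)


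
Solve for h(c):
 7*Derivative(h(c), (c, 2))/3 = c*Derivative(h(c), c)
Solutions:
 h(c) = C1 + C2*erfi(sqrt(42)*c/14)


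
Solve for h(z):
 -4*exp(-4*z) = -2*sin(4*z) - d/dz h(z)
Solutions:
 h(z) = C1 + cos(4*z)/2 - exp(-4*z)


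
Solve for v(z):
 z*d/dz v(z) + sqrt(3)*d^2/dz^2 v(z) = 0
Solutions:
 v(z) = C1 + C2*erf(sqrt(2)*3^(3/4)*z/6)


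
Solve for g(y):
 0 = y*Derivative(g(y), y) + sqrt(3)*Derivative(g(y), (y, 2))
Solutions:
 g(y) = C1 + C2*erf(sqrt(2)*3^(3/4)*y/6)


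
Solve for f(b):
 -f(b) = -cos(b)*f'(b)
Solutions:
 f(b) = C1*sqrt(sin(b) + 1)/sqrt(sin(b) - 1)


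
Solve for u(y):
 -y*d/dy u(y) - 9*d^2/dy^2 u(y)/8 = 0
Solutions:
 u(y) = C1 + C2*erf(2*y/3)


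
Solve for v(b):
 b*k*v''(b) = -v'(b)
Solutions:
 v(b) = C1 + b^(((re(k) - 1)*re(k) + im(k)^2)/(re(k)^2 + im(k)^2))*(C2*sin(log(b)*Abs(im(k))/(re(k)^2 + im(k)^2)) + C3*cos(log(b)*im(k)/(re(k)^2 + im(k)^2)))


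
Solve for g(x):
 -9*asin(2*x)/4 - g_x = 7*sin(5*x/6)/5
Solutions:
 g(x) = C1 - 9*x*asin(2*x)/4 - 9*sqrt(1 - 4*x^2)/8 + 42*cos(5*x/6)/25


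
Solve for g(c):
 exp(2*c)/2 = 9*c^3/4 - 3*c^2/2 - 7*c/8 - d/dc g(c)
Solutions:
 g(c) = C1 + 9*c^4/16 - c^3/2 - 7*c^2/16 - exp(2*c)/4


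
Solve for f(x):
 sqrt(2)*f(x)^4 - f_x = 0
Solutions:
 f(x) = (-1/(C1 + 3*sqrt(2)*x))^(1/3)
 f(x) = (-1/(C1 + sqrt(2)*x))^(1/3)*(-3^(2/3) - 3*3^(1/6)*I)/6
 f(x) = (-1/(C1 + sqrt(2)*x))^(1/3)*(-3^(2/3) + 3*3^(1/6)*I)/6


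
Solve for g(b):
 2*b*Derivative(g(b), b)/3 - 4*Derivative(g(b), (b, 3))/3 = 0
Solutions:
 g(b) = C1 + Integral(C2*airyai(2^(2/3)*b/2) + C3*airybi(2^(2/3)*b/2), b)


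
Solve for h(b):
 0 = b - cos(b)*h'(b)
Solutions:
 h(b) = C1 + Integral(b/cos(b), b)


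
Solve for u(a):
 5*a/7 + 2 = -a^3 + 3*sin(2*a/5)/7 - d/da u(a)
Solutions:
 u(a) = C1 - a^4/4 - 5*a^2/14 - 2*a - 15*cos(2*a/5)/14


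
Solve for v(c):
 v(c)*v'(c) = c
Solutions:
 v(c) = -sqrt(C1 + c^2)
 v(c) = sqrt(C1 + c^2)


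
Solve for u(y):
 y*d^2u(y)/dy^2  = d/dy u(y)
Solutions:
 u(y) = C1 + C2*y^2


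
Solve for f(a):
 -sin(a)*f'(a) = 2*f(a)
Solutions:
 f(a) = C1*(cos(a) + 1)/(cos(a) - 1)


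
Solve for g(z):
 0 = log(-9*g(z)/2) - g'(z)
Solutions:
 -Integral(1/(log(-_y) - log(2) + 2*log(3)), (_y, g(z))) = C1 - z


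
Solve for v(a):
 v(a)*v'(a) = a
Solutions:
 v(a) = -sqrt(C1 + a^2)
 v(a) = sqrt(C1 + a^2)


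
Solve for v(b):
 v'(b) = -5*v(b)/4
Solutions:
 v(b) = C1*exp(-5*b/4)


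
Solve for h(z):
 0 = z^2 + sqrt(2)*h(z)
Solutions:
 h(z) = -sqrt(2)*z^2/2


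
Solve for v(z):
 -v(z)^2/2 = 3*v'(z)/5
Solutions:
 v(z) = 6/(C1 + 5*z)


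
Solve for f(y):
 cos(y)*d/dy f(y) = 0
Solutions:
 f(y) = C1


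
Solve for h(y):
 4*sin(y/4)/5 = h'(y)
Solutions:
 h(y) = C1 - 16*cos(y/4)/5


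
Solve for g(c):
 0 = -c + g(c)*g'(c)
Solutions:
 g(c) = -sqrt(C1 + c^2)
 g(c) = sqrt(C1 + c^2)


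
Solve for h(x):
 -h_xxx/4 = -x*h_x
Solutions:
 h(x) = C1 + Integral(C2*airyai(2^(2/3)*x) + C3*airybi(2^(2/3)*x), x)


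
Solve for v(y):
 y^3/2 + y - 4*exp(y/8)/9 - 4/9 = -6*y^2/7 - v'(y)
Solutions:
 v(y) = C1 - y^4/8 - 2*y^3/7 - y^2/2 + 4*y/9 + 32*exp(y/8)/9


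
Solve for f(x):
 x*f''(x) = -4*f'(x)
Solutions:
 f(x) = C1 + C2/x^3


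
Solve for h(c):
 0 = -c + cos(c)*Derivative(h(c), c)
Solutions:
 h(c) = C1 + Integral(c/cos(c), c)


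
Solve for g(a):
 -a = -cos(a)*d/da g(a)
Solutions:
 g(a) = C1 + Integral(a/cos(a), a)


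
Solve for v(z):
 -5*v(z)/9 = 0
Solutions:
 v(z) = 0


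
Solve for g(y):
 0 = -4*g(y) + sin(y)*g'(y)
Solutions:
 g(y) = C1*(cos(y)^2 - 2*cos(y) + 1)/(cos(y)^2 + 2*cos(y) + 1)


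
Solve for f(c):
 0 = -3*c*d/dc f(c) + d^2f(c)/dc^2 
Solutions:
 f(c) = C1 + C2*erfi(sqrt(6)*c/2)


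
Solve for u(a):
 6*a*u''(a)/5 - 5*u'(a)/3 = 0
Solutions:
 u(a) = C1 + C2*a^(43/18)


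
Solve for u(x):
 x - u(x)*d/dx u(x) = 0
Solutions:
 u(x) = -sqrt(C1 + x^2)
 u(x) = sqrt(C1 + x^2)


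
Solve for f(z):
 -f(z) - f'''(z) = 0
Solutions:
 f(z) = C3*exp(-z) + (C1*sin(sqrt(3)*z/2) + C2*cos(sqrt(3)*z/2))*exp(z/2)


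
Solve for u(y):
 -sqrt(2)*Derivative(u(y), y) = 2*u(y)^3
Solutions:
 u(y) = -sqrt(2)*sqrt(-1/(C1 - sqrt(2)*y))/2
 u(y) = sqrt(2)*sqrt(-1/(C1 - sqrt(2)*y))/2


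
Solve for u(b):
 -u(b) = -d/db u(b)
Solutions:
 u(b) = C1*exp(b)


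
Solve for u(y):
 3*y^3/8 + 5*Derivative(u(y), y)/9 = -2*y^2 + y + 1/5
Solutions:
 u(y) = C1 - 27*y^4/160 - 6*y^3/5 + 9*y^2/10 + 9*y/25


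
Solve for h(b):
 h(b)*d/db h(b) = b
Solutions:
 h(b) = -sqrt(C1 + b^2)
 h(b) = sqrt(C1 + b^2)


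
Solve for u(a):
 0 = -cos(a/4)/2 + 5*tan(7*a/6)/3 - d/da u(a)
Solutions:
 u(a) = C1 - 10*log(cos(7*a/6))/7 - 2*sin(a/4)


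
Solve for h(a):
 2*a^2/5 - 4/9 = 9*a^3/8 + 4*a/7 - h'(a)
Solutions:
 h(a) = C1 + 9*a^4/32 - 2*a^3/15 + 2*a^2/7 + 4*a/9


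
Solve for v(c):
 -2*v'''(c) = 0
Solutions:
 v(c) = C1 + C2*c + C3*c^2


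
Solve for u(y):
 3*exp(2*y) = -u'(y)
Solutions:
 u(y) = C1 - 3*exp(2*y)/2


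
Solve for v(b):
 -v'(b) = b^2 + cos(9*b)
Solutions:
 v(b) = C1 - b^3/3 - sin(9*b)/9


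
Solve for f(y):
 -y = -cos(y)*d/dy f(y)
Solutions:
 f(y) = C1 + Integral(y/cos(y), y)


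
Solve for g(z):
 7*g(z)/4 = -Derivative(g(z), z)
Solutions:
 g(z) = C1*exp(-7*z/4)


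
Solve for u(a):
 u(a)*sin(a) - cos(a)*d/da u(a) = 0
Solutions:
 u(a) = C1/cos(a)


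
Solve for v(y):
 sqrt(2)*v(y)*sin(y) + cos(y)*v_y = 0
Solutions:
 v(y) = C1*cos(y)^(sqrt(2))


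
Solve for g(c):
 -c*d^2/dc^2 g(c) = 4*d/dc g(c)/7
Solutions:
 g(c) = C1 + C2*c^(3/7)


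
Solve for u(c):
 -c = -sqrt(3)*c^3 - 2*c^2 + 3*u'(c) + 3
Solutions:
 u(c) = C1 + sqrt(3)*c^4/12 + 2*c^3/9 - c^2/6 - c


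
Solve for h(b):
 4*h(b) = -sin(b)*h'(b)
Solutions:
 h(b) = C1*(cos(b)^2 + 2*cos(b) + 1)/(cos(b)^2 - 2*cos(b) + 1)


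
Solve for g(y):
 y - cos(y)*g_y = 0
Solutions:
 g(y) = C1 + Integral(y/cos(y), y)


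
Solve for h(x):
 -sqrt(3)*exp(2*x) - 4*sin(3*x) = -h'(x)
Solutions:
 h(x) = C1 + sqrt(3)*exp(2*x)/2 - 4*cos(3*x)/3


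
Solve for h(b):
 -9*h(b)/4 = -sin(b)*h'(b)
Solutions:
 h(b) = C1*(cos(b) - 1)^(9/8)/(cos(b) + 1)^(9/8)


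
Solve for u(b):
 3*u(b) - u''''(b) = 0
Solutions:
 u(b) = C1*exp(-3^(1/4)*b) + C2*exp(3^(1/4)*b) + C3*sin(3^(1/4)*b) + C4*cos(3^(1/4)*b)


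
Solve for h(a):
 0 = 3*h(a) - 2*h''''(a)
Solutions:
 h(a) = C1*exp(-2^(3/4)*3^(1/4)*a/2) + C2*exp(2^(3/4)*3^(1/4)*a/2) + C3*sin(2^(3/4)*3^(1/4)*a/2) + C4*cos(2^(3/4)*3^(1/4)*a/2)


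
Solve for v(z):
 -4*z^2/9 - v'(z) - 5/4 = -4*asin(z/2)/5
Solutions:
 v(z) = C1 - 4*z^3/27 + 4*z*asin(z/2)/5 - 5*z/4 + 4*sqrt(4 - z^2)/5


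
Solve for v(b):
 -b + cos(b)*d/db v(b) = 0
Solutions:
 v(b) = C1 + Integral(b/cos(b), b)


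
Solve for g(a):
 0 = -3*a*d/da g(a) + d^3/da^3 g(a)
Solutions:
 g(a) = C1 + Integral(C2*airyai(3^(1/3)*a) + C3*airybi(3^(1/3)*a), a)


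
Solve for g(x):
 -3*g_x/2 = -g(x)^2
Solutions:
 g(x) = -3/(C1 + 2*x)


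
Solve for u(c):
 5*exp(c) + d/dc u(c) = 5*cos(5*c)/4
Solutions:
 u(c) = C1 - 5*exp(c) + sin(5*c)/4


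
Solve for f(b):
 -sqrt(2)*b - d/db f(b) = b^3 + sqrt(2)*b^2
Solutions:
 f(b) = C1 - b^4/4 - sqrt(2)*b^3/3 - sqrt(2)*b^2/2


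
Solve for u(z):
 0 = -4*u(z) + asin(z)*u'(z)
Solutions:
 u(z) = C1*exp(4*Integral(1/asin(z), z))


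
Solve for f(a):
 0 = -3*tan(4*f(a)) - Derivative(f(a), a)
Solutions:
 f(a) = -asin(C1*exp(-12*a))/4 + pi/4
 f(a) = asin(C1*exp(-12*a))/4


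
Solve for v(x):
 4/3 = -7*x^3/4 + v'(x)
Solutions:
 v(x) = C1 + 7*x^4/16 + 4*x/3


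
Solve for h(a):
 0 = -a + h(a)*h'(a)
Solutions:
 h(a) = -sqrt(C1 + a^2)
 h(a) = sqrt(C1 + a^2)


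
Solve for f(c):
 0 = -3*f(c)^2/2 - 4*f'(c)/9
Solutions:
 f(c) = 8/(C1 + 27*c)


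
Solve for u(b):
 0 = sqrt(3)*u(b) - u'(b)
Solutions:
 u(b) = C1*exp(sqrt(3)*b)


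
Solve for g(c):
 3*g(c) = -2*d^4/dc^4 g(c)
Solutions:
 g(c) = (C1*sin(6^(1/4)*c/2) + C2*cos(6^(1/4)*c/2))*exp(-6^(1/4)*c/2) + (C3*sin(6^(1/4)*c/2) + C4*cos(6^(1/4)*c/2))*exp(6^(1/4)*c/2)


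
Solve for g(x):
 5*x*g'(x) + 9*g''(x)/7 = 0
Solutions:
 g(x) = C1 + C2*erf(sqrt(70)*x/6)


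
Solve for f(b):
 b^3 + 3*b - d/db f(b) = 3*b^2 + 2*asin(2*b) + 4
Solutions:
 f(b) = C1 + b^4/4 - b^3 + 3*b^2/2 - 2*b*asin(2*b) - 4*b - sqrt(1 - 4*b^2)


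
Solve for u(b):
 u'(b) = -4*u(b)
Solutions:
 u(b) = C1*exp(-4*b)


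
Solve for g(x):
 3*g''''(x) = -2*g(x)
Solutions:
 g(x) = (C1*sin(6^(3/4)*x/6) + C2*cos(6^(3/4)*x/6))*exp(-6^(3/4)*x/6) + (C3*sin(6^(3/4)*x/6) + C4*cos(6^(3/4)*x/6))*exp(6^(3/4)*x/6)


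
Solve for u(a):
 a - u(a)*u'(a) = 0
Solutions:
 u(a) = -sqrt(C1 + a^2)
 u(a) = sqrt(C1 + a^2)


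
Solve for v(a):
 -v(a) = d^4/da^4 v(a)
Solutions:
 v(a) = (C1*sin(sqrt(2)*a/2) + C2*cos(sqrt(2)*a/2))*exp(-sqrt(2)*a/2) + (C3*sin(sqrt(2)*a/2) + C4*cos(sqrt(2)*a/2))*exp(sqrt(2)*a/2)


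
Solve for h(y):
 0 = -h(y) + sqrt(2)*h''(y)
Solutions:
 h(y) = C1*exp(-2^(3/4)*y/2) + C2*exp(2^(3/4)*y/2)


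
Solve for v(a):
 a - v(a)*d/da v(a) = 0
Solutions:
 v(a) = -sqrt(C1 + a^2)
 v(a) = sqrt(C1 + a^2)


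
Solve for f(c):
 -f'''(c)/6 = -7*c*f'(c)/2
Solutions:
 f(c) = C1 + Integral(C2*airyai(21^(1/3)*c) + C3*airybi(21^(1/3)*c), c)


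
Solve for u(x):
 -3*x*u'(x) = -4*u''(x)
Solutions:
 u(x) = C1 + C2*erfi(sqrt(6)*x/4)


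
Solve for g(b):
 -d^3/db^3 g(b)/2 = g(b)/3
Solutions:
 g(b) = C3*exp(-2^(1/3)*3^(2/3)*b/3) + (C1*sin(2^(1/3)*3^(1/6)*b/2) + C2*cos(2^(1/3)*3^(1/6)*b/2))*exp(2^(1/3)*3^(2/3)*b/6)


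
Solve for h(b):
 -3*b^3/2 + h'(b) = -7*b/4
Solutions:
 h(b) = C1 + 3*b^4/8 - 7*b^2/8


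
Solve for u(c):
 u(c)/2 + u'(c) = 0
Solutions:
 u(c) = C1*exp(-c/2)


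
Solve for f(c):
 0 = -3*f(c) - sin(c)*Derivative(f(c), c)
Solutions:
 f(c) = C1*(cos(c) + 1)^(3/2)/(cos(c) - 1)^(3/2)


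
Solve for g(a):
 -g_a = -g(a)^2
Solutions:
 g(a) = -1/(C1 + a)


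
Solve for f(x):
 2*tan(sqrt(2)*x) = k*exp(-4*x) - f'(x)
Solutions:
 f(x) = C1 - k*exp(-4*x)/4 - sqrt(2)*log(tan(sqrt(2)*x)^2 + 1)/2


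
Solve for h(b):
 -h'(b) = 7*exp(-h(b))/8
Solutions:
 h(b) = log(C1 - 7*b/8)


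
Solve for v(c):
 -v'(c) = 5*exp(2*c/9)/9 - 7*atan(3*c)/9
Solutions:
 v(c) = C1 + 7*c*atan(3*c)/9 - 5*exp(2*c/9)/2 - 7*log(9*c^2 + 1)/54


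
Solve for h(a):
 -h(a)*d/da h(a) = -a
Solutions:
 h(a) = -sqrt(C1 + a^2)
 h(a) = sqrt(C1 + a^2)


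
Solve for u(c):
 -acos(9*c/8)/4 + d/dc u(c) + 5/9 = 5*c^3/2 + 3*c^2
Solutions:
 u(c) = C1 + 5*c^4/8 + c^3 + c*acos(9*c/8)/4 - 5*c/9 - sqrt(64 - 81*c^2)/36


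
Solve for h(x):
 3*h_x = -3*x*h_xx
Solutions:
 h(x) = C1 + C2*log(x)


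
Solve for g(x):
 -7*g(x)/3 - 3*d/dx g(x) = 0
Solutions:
 g(x) = C1*exp(-7*x/9)


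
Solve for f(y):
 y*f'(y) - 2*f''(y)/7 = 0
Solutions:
 f(y) = C1 + C2*erfi(sqrt(7)*y/2)


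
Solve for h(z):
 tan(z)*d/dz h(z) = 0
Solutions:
 h(z) = C1


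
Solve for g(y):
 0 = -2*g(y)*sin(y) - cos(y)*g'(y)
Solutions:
 g(y) = C1*cos(y)^2


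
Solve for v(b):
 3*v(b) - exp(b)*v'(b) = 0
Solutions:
 v(b) = C1*exp(-3*exp(-b))


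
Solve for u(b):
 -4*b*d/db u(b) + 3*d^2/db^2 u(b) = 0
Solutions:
 u(b) = C1 + C2*erfi(sqrt(6)*b/3)


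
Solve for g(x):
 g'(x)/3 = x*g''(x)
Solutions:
 g(x) = C1 + C2*x^(4/3)


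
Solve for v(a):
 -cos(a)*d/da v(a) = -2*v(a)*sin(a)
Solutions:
 v(a) = C1/cos(a)^2


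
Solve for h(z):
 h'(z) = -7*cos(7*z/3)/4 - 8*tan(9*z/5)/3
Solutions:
 h(z) = C1 + 40*log(cos(9*z/5))/27 - 3*sin(7*z/3)/4


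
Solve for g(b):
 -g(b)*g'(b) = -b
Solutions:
 g(b) = -sqrt(C1 + b^2)
 g(b) = sqrt(C1 + b^2)


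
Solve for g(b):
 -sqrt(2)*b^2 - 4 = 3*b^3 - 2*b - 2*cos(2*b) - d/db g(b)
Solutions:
 g(b) = C1 + 3*b^4/4 + sqrt(2)*b^3/3 - b^2 + 4*b - sin(2*b)


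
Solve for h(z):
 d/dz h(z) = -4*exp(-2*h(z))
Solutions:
 h(z) = log(-sqrt(C1 - 8*z))
 h(z) = log(C1 - 8*z)/2


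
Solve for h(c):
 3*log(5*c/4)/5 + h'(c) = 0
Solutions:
 h(c) = C1 - 3*c*log(c)/5 - 3*c*log(5)/5 + 3*c/5 + 6*c*log(2)/5


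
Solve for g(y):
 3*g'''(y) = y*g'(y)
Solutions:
 g(y) = C1 + Integral(C2*airyai(3^(2/3)*y/3) + C3*airybi(3^(2/3)*y/3), y)


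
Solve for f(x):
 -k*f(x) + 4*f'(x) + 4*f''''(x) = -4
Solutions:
 f(x) = C1*exp(x*Piecewise((-sqrt(-(-1)^(1/3))/2 + sqrt((-1)^(1/3) + 2/sqrt(-(-1)^(1/3)))/2, Eq(k, 0)), (-sqrt(-k/(6*(sqrt(k^3/1728 + 1/256) + 1/16)^(1/3)) + 2*(sqrt(k^3/1728 + 1/256) + 1/16)^(1/3))/2 + sqrt(k/(6*(sqrt(k^3/1728 + 1/256) + 1/16)^(1/3)) - 2*(sqrt(k^3/1728 + 1/256) + 1/16)^(1/3) + 2/sqrt(-k/(6*(sqrt(k^3/1728 + 1/256) + 1/16)^(1/3)) + 2*(sqrt(k^3/1728 + 1/256) + 1/16)^(1/3)))/2, True))) + C2*exp(x*Piecewise((sqrt(-(-1)^(1/3))/2 - sqrt(-2/sqrt(-(-1)^(1/3)) + (-1)^(1/3))/2, Eq(k, 0)), (sqrt(-k/(6*(sqrt(k^3/1728 + 1/256) + 1/16)^(1/3)) + 2*(sqrt(k^3/1728 + 1/256) + 1/16)^(1/3))/2 - sqrt(k/(6*(sqrt(k^3/1728 + 1/256) + 1/16)^(1/3)) - 2*(sqrt(k^3/1728 + 1/256) + 1/16)^(1/3) - 2/sqrt(-k/(6*(sqrt(k^3/1728 + 1/256) + 1/16)^(1/3)) + 2*(sqrt(k^3/1728 + 1/256) + 1/16)^(1/3)))/2, True))) + C3*exp(x*Piecewise((sqrt(-(-1)^(1/3))/2 + sqrt(-2/sqrt(-(-1)^(1/3)) + (-1)^(1/3))/2, Eq(k, 0)), (sqrt(-k/(6*(sqrt(k^3/1728 + 1/256) + 1/16)^(1/3)) + 2*(sqrt(k^3/1728 + 1/256) + 1/16)^(1/3))/2 + sqrt(k/(6*(sqrt(k^3/1728 + 1/256) + 1/16)^(1/3)) - 2*(sqrt(k^3/1728 + 1/256) + 1/16)^(1/3) - 2/sqrt(-k/(6*(sqrt(k^3/1728 + 1/256) + 1/16)^(1/3)) + 2*(sqrt(k^3/1728 + 1/256) + 1/16)^(1/3)))/2, True))) + C4*exp(x*Piecewise((-sqrt((-1)^(1/3) + 2/sqrt(-(-1)^(1/3)))/2 - sqrt(-(-1)^(1/3))/2, Eq(k, 0)), (-sqrt(-k/(6*(sqrt(k^3/1728 + 1/256) + 1/16)^(1/3)) + 2*(sqrt(k^3/1728 + 1/256) + 1/16)^(1/3))/2 - sqrt(k/(6*(sqrt(k^3/1728 + 1/256) + 1/16)^(1/3)) - 2*(sqrt(k^3/1728 + 1/256) + 1/16)^(1/3) + 2/sqrt(-k/(6*(sqrt(k^3/1728 + 1/256) + 1/16)^(1/3)) + 2*(sqrt(k^3/1728 + 1/256) + 1/16)^(1/3)))/2, True))) + 4/k


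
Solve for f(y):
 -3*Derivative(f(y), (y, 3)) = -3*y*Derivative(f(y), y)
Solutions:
 f(y) = C1 + Integral(C2*airyai(y) + C3*airybi(y), y)


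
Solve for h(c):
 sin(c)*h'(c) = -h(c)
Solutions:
 h(c) = C1*sqrt(cos(c) + 1)/sqrt(cos(c) - 1)


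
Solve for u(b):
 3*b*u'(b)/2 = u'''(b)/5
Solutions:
 u(b) = C1 + Integral(C2*airyai(15^(1/3)*2^(2/3)*b/2) + C3*airybi(15^(1/3)*2^(2/3)*b/2), b)


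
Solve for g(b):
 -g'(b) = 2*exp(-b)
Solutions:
 g(b) = C1 + 2*exp(-b)


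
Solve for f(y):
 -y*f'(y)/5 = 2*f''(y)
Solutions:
 f(y) = C1 + C2*erf(sqrt(5)*y/10)


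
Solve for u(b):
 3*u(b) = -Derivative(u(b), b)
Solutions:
 u(b) = C1*exp(-3*b)


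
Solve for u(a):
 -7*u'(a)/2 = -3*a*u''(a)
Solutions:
 u(a) = C1 + C2*a^(13/6)


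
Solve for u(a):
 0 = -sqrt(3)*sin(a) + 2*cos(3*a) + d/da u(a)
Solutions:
 u(a) = C1 - 2*sin(3*a)/3 - sqrt(3)*cos(a)


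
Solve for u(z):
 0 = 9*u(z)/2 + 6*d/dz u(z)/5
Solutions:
 u(z) = C1*exp(-15*z/4)


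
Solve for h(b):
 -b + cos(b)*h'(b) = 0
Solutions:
 h(b) = C1 + Integral(b/cos(b), b)


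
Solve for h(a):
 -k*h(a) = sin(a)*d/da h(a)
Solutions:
 h(a) = C1*exp(k*(-log(cos(a) - 1) + log(cos(a) + 1))/2)


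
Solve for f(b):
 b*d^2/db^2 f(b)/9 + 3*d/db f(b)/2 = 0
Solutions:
 f(b) = C1 + C2/b^(25/2)


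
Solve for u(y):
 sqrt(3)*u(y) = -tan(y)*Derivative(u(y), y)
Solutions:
 u(y) = C1/sin(y)^(sqrt(3))


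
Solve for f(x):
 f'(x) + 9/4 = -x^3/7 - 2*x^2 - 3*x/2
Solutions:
 f(x) = C1 - x^4/28 - 2*x^3/3 - 3*x^2/4 - 9*x/4


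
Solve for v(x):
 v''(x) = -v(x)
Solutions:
 v(x) = C1*sin(x) + C2*cos(x)


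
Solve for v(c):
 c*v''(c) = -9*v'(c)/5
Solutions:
 v(c) = C1 + C2/c^(4/5)


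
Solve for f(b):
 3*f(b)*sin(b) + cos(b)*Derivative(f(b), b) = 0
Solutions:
 f(b) = C1*cos(b)^3


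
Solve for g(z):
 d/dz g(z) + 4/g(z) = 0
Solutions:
 g(z) = -sqrt(C1 - 8*z)
 g(z) = sqrt(C1 - 8*z)


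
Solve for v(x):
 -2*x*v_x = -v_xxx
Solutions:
 v(x) = C1 + Integral(C2*airyai(2^(1/3)*x) + C3*airybi(2^(1/3)*x), x)


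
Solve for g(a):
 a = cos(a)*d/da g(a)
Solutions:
 g(a) = C1 + Integral(a/cos(a), a)


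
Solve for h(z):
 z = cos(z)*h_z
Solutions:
 h(z) = C1 + Integral(z/cos(z), z)


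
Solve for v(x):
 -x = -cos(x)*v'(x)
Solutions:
 v(x) = C1 + Integral(x/cos(x), x)


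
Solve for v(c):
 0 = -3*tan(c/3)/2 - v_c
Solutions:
 v(c) = C1 + 9*log(cos(c/3))/2


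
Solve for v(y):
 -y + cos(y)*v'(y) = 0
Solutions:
 v(y) = C1 + Integral(y/cos(y), y)


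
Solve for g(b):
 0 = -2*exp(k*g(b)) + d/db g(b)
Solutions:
 g(b) = Piecewise((log(-1/(C1*k + 2*b*k))/k, Ne(k, 0)), (nan, True))
 g(b) = Piecewise((C1 + 2*b, Eq(k, 0)), (nan, True))


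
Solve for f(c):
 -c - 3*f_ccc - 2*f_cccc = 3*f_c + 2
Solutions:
 f(c) = C1 + C2*exp(c*(-2 + (4*sqrt(3) + 7)^(-1/3) + (4*sqrt(3) + 7)^(1/3))/4)*sin(sqrt(3)*c*(-(4*sqrt(3) + 7)^(1/3) + (4*sqrt(3) + 7)^(-1/3))/4) + C3*exp(c*(-2 + (4*sqrt(3) + 7)^(-1/3) + (4*sqrt(3) + 7)^(1/3))/4)*cos(sqrt(3)*c*(-(4*sqrt(3) + 7)^(1/3) + (4*sqrt(3) + 7)^(-1/3))/4) + C4*exp(-c*((4*sqrt(3) + 7)^(-1/3) + 1 + (4*sqrt(3) + 7)^(1/3))/2) - c^2/6 - 2*c/3


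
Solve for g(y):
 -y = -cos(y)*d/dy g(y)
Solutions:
 g(y) = C1 + Integral(y/cos(y), y)


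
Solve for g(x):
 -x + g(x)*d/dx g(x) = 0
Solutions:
 g(x) = -sqrt(C1 + x^2)
 g(x) = sqrt(C1 + x^2)


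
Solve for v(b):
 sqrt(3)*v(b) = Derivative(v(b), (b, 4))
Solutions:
 v(b) = C1*exp(-3^(1/8)*b) + C2*exp(3^(1/8)*b) + C3*sin(3^(1/8)*b) + C4*cos(3^(1/8)*b)


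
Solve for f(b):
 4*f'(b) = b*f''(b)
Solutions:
 f(b) = C1 + C2*b^5


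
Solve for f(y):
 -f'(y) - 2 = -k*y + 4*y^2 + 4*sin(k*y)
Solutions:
 f(y) = C1 + k*y^2/2 - 4*y^3/3 - 2*y + 4*cos(k*y)/k


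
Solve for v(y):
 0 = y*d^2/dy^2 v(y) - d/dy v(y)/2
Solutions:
 v(y) = C1 + C2*y^(3/2)


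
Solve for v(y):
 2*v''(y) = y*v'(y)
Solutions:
 v(y) = C1 + C2*erfi(y/2)


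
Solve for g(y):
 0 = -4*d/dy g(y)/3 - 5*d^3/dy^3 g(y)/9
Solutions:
 g(y) = C1 + C2*sin(2*sqrt(15)*y/5) + C3*cos(2*sqrt(15)*y/5)


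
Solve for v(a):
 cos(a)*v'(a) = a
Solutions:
 v(a) = C1 + Integral(a/cos(a), a)


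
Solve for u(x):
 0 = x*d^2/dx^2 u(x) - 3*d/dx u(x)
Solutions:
 u(x) = C1 + C2*x^4


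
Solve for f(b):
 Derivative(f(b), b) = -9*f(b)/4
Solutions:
 f(b) = C1*exp(-9*b/4)


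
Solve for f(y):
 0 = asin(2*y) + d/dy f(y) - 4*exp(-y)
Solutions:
 f(y) = C1 - y*asin(2*y) - sqrt(1 - 4*y^2)/2 - 4*exp(-y)


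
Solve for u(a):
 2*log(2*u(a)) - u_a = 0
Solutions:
 -Integral(1/(log(_y) + log(2)), (_y, u(a)))/2 = C1 - a


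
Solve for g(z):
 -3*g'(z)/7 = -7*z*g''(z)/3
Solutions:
 g(z) = C1 + C2*z^(58/49)


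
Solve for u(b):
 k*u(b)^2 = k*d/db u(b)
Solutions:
 u(b) = -1/(C1 + b)


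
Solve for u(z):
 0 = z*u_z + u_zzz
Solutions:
 u(z) = C1 + Integral(C2*airyai(-z) + C3*airybi(-z), z)


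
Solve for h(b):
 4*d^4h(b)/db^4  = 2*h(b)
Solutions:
 h(b) = C1*exp(-2^(3/4)*b/2) + C2*exp(2^(3/4)*b/2) + C3*sin(2^(3/4)*b/2) + C4*cos(2^(3/4)*b/2)


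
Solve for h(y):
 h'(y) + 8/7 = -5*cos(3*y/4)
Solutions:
 h(y) = C1 - 8*y/7 - 20*sin(3*y/4)/3


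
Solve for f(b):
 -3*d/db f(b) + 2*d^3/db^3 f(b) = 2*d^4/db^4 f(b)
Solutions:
 f(b) = C1 + C2*exp(b*(2*2^(2/3)/(9*sqrt(73) + 77)^(1/3) + 4 + 2^(1/3)*(9*sqrt(73) + 77)^(1/3))/12)*sin(2^(1/3)*sqrt(3)*b*(-(9*sqrt(73) + 77)^(1/3) + 2*2^(1/3)/(9*sqrt(73) + 77)^(1/3))/12) + C3*exp(b*(2*2^(2/3)/(9*sqrt(73) + 77)^(1/3) + 4 + 2^(1/3)*(9*sqrt(73) + 77)^(1/3))/12)*cos(2^(1/3)*sqrt(3)*b*(-(9*sqrt(73) + 77)^(1/3) + 2*2^(1/3)/(9*sqrt(73) + 77)^(1/3))/12) + C4*exp(b*(-2^(1/3)*(9*sqrt(73) + 77)^(1/3) - 2*2^(2/3)/(9*sqrt(73) + 77)^(1/3) + 2)/6)


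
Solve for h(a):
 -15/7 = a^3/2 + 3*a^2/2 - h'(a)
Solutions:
 h(a) = C1 + a^4/8 + a^3/2 + 15*a/7


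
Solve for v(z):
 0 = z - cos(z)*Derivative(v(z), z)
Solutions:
 v(z) = C1 + Integral(z/cos(z), z)


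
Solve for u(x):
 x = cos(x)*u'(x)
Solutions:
 u(x) = C1 + Integral(x/cos(x), x)


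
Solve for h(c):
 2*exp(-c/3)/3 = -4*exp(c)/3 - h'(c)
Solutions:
 h(c) = C1 - 4*exp(c)/3 + 2*exp(-c/3)


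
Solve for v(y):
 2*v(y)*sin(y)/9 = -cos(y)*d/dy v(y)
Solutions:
 v(y) = C1*cos(y)^(2/9)


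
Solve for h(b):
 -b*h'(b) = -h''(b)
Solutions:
 h(b) = C1 + C2*erfi(sqrt(2)*b/2)


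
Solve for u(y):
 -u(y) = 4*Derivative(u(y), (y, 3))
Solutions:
 u(y) = C3*exp(-2^(1/3)*y/2) + (C1*sin(2^(1/3)*sqrt(3)*y/4) + C2*cos(2^(1/3)*sqrt(3)*y/4))*exp(2^(1/3)*y/4)


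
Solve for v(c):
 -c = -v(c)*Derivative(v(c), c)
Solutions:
 v(c) = -sqrt(C1 + c^2)
 v(c) = sqrt(C1 + c^2)


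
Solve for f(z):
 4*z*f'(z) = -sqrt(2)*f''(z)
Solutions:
 f(z) = C1 + C2*erf(2^(1/4)*z)


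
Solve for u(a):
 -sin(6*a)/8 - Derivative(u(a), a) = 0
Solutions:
 u(a) = C1 + cos(6*a)/48


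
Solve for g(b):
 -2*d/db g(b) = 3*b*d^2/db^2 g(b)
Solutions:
 g(b) = C1 + C2*b^(1/3)


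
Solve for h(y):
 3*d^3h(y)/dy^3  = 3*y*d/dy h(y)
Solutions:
 h(y) = C1 + Integral(C2*airyai(y) + C3*airybi(y), y)


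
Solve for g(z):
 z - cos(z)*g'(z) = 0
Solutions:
 g(z) = C1 + Integral(z/cos(z), z)


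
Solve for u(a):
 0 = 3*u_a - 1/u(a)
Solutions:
 u(a) = -sqrt(C1 + 6*a)/3
 u(a) = sqrt(C1 + 6*a)/3


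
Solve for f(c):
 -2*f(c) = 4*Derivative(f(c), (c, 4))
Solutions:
 f(c) = (C1*sin(2^(1/4)*c/2) + C2*cos(2^(1/4)*c/2))*exp(-2^(1/4)*c/2) + (C3*sin(2^(1/4)*c/2) + C4*cos(2^(1/4)*c/2))*exp(2^(1/4)*c/2)


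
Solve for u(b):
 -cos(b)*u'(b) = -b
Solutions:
 u(b) = C1 + Integral(b/cos(b), b)


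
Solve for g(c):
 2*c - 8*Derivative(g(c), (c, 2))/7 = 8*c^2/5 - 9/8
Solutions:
 g(c) = C1 + C2*c - 7*c^4/60 + 7*c^3/24 + 63*c^2/128


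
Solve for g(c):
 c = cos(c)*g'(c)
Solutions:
 g(c) = C1 + Integral(c/cos(c), c)


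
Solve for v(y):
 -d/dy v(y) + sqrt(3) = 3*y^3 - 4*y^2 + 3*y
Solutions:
 v(y) = C1 - 3*y^4/4 + 4*y^3/3 - 3*y^2/2 + sqrt(3)*y


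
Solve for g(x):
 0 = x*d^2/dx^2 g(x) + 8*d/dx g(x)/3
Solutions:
 g(x) = C1 + C2/x^(5/3)


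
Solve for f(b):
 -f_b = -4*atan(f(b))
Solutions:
 Integral(1/atan(_y), (_y, f(b))) = C1 + 4*b


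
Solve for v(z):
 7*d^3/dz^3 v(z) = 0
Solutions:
 v(z) = C1 + C2*z + C3*z^2


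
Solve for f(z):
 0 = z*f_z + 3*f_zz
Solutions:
 f(z) = C1 + C2*erf(sqrt(6)*z/6)


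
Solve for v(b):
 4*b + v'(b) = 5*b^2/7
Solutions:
 v(b) = C1 + 5*b^3/21 - 2*b^2


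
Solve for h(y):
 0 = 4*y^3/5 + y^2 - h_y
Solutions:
 h(y) = C1 + y^4/5 + y^3/3


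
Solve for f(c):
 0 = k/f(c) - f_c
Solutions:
 f(c) = -sqrt(C1 + 2*c*k)
 f(c) = sqrt(C1 + 2*c*k)


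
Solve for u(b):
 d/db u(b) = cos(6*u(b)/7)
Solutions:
 -b - 7*log(sin(6*u(b)/7) - 1)/12 + 7*log(sin(6*u(b)/7) + 1)/12 = C1


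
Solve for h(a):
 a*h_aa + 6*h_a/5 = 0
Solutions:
 h(a) = C1 + C2/a^(1/5)


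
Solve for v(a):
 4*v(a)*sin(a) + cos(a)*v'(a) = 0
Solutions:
 v(a) = C1*cos(a)^4


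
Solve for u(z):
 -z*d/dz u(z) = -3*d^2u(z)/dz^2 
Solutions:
 u(z) = C1 + C2*erfi(sqrt(6)*z/6)


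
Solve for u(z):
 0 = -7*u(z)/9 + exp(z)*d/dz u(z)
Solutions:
 u(z) = C1*exp(-7*exp(-z)/9)


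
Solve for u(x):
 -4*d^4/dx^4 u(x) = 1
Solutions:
 u(x) = C1 + C2*x + C3*x^2 + C4*x^3 - x^4/96


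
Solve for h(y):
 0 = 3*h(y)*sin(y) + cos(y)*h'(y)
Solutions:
 h(y) = C1*cos(y)^3


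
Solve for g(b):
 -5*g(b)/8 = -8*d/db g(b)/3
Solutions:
 g(b) = C1*exp(15*b/64)


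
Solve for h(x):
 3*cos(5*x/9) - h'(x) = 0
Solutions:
 h(x) = C1 + 27*sin(5*x/9)/5


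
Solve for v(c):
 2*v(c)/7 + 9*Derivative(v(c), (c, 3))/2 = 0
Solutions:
 v(c) = C3*exp(c*(-147^(1/3)*2^(2/3) + 3*14^(2/3)*3^(1/3))/84)*sin(14^(2/3)*3^(5/6)*c/42) + C4*exp(c*(-147^(1/3)*2^(2/3) + 3*14^(2/3)*3^(1/3))/84)*cos(14^(2/3)*3^(5/6)*c/42) + C5*exp(-c*(147^(1/3)*2^(2/3) + 3*14^(2/3)*3^(1/3))/84) + (C1*sin(14^(2/3)*3^(5/6)*c/42) + C2*cos(14^(2/3)*3^(5/6)*c/42))*exp(147^(1/3)*2^(2/3)*c/42)


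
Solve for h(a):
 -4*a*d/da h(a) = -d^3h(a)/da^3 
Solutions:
 h(a) = C1 + Integral(C2*airyai(2^(2/3)*a) + C3*airybi(2^(2/3)*a), a)


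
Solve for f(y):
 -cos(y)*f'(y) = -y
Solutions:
 f(y) = C1 + Integral(y/cos(y), y)


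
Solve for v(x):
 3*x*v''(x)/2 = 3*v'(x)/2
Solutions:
 v(x) = C1 + C2*x^2


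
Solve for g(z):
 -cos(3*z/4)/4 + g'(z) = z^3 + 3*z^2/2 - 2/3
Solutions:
 g(z) = C1 + z^4/4 + z^3/2 - 2*z/3 + sin(3*z/4)/3


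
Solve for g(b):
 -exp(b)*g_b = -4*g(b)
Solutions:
 g(b) = C1*exp(-4*exp(-b))


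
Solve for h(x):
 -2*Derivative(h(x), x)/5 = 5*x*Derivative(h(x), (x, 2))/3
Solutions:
 h(x) = C1 + C2*x^(19/25)


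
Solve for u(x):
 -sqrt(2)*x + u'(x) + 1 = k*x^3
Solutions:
 u(x) = C1 + k*x^4/4 + sqrt(2)*x^2/2 - x


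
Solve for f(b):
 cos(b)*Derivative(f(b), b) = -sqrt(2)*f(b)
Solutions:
 f(b) = C1*(sin(b) - 1)^(sqrt(2)/2)/(sin(b) + 1)^(sqrt(2)/2)


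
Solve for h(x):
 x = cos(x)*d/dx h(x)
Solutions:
 h(x) = C1 + Integral(x/cos(x), x)


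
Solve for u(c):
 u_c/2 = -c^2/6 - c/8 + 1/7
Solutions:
 u(c) = C1 - c^3/9 - c^2/8 + 2*c/7


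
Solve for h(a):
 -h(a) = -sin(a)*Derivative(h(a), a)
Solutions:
 h(a) = C1*sqrt(cos(a) - 1)/sqrt(cos(a) + 1)


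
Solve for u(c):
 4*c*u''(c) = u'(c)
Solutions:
 u(c) = C1 + C2*c^(5/4)


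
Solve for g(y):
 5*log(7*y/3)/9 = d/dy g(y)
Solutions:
 g(y) = C1 + 5*y*log(y)/9 - 5*y*log(3)/9 - 5*y/9 + 5*y*log(7)/9


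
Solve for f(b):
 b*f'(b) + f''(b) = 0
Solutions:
 f(b) = C1 + C2*erf(sqrt(2)*b/2)


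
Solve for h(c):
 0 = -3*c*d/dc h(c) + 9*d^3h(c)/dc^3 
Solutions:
 h(c) = C1 + Integral(C2*airyai(3^(2/3)*c/3) + C3*airybi(3^(2/3)*c/3), c)


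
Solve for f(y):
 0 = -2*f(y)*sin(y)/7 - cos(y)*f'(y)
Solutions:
 f(y) = C1*cos(y)^(2/7)


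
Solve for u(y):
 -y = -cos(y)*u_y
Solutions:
 u(y) = C1 + Integral(y/cos(y), y)


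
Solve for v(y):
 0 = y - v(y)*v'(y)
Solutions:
 v(y) = -sqrt(C1 + y^2)
 v(y) = sqrt(C1 + y^2)


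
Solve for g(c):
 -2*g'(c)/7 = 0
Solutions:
 g(c) = C1


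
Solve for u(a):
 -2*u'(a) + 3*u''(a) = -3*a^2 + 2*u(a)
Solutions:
 u(a) = C1*exp(a*(1 - sqrt(7))/3) + C2*exp(a*(1 + sqrt(7))/3) + 3*a^2/2 - 3*a + 15/2


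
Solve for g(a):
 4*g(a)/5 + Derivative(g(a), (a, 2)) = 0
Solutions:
 g(a) = C1*sin(2*sqrt(5)*a/5) + C2*cos(2*sqrt(5)*a/5)


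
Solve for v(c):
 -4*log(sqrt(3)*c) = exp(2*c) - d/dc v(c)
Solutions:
 v(c) = C1 + 4*c*log(c) + 2*c*(-2 + log(3)) + exp(2*c)/2


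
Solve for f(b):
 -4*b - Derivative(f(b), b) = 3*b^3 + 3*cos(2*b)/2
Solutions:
 f(b) = C1 - 3*b^4/4 - 2*b^2 - 3*sin(2*b)/4


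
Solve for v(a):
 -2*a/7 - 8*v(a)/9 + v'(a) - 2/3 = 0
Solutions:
 v(a) = C1*exp(8*a/9) - 9*a/28 - 249/224


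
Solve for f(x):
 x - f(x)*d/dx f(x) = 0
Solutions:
 f(x) = -sqrt(C1 + x^2)
 f(x) = sqrt(C1 + x^2)


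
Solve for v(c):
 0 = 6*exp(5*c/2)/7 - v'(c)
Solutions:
 v(c) = C1 + 12*exp(5*c/2)/35


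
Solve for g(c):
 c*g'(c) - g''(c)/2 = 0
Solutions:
 g(c) = C1 + C2*erfi(c)


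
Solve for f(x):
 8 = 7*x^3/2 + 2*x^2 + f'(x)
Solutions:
 f(x) = C1 - 7*x^4/8 - 2*x^3/3 + 8*x


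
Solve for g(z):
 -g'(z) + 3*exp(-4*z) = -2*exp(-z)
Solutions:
 g(z) = C1 - 2*exp(-z) - 3*exp(-4*z)/4


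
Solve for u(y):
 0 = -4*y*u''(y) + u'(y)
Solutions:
 u(y) = C1 + C2*y^(5/4)


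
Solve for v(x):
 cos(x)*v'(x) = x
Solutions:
 v(x) = C1 + Integral(x/cos(x), x)


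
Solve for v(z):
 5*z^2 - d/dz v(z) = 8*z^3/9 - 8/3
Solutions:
 v(z) = C1 - 2*z^4/9 + 5*z^3/3 + 8*z/3


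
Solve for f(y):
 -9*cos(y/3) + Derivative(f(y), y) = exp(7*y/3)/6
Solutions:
 f(y) = C1 + exp(7*y/3)/14 + 27*sin(y/3)


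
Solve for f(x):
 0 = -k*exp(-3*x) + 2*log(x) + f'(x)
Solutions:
 f(x) = C1 - k*exp(-3*x)/3 - 2*x*log(x) + 2*x


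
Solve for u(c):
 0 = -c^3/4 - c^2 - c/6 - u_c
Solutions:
 u(c) = C1 - c^4/16 - c^3/3 - c^2/12


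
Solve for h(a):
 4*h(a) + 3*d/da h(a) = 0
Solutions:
 h(a) = C1*exp(-4*a/3)


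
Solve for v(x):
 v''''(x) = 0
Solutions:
 v(x) = C1 + C2*x + C3*x^2 + C4*x^3


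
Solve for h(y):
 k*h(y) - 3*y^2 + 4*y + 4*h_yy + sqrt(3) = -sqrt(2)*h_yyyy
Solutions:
 h(y) = C1*exp(-2^(1/4)*y*sqrt(-sqrt(-sqrt(2)*k + 4)/2 - 1)) + C2*exp(2^(1/4)*y*sqrt(-sqrt(-sqrt(2)*k + 4)/2 - 1)) + C3*exp(-2^(1/4)*y*sqrt(sqrt(-sqrt(2)*k + 4)/2 - 1)) + C4*exp(2^(1/4)*y*sqrt(sqrt(-sqrt(2)*k + 4)/2 - 1)) + 3*y^2/k - 4*y/k - sqrt(3)/k - 24/k^2


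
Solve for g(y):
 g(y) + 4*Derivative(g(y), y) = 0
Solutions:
 g(y) = C1*exp(-y/4)


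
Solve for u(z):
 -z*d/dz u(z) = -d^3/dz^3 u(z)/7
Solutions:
 u(z) = C1 + Integral(C2*airyai(7^(1/3)*z) + C3*airybi(7^(1/3)*z), z)


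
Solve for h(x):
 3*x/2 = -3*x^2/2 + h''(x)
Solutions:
 h(x) = C1 + C2*x + x^4/8 + x^3/4


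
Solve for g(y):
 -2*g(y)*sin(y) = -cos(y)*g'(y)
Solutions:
 g(y) = C1/cos(y)^2


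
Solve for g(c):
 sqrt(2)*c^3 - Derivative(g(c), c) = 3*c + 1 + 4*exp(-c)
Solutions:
 g(c) = C1 + sqrt(2)*c^4/4 - 3*c^2/2 - c + 4*exp(-c)


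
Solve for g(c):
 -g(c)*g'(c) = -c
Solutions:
 g(c) = -sqrt(C1 + c^2)
 g(c) = sqrt(C1 + c^2)


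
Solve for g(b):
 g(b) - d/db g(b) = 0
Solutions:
 g(b) = C1*exp(b)


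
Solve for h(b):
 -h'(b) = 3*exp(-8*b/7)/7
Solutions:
 h(b) = C1 + 3*exp(-8*b/7)/8


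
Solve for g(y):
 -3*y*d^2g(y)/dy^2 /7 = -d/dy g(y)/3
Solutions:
 g(y) = C1 + C2*y^(16/9)


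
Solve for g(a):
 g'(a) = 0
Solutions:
 g(a) = C1


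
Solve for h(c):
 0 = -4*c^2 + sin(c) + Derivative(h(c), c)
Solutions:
 h(c) = C1 + 4*c^3/3 + cos(c)


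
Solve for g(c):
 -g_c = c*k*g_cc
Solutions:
 g(c) = C1 + c^(((re(k) - 1)*re(k) + im(k)^2)/(re(k)^2 + im(k)^2))*(C2*sin(log(c)*Abs(im(k))/(re(k)^2 + im(k)^2)) + C3*cos(log(c)*im(k)/(re(k)^2 + im(k)^2)))


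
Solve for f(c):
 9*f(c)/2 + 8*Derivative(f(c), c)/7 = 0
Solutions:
 f(c) = C1*exp(-63*c/16)


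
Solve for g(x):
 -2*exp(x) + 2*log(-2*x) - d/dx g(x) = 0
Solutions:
 g(x) = C1 + 2*x*log(-x) + 2*x*(-1 + log(2)) - 2*exp(x)


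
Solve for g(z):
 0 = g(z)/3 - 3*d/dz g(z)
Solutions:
 g(z) = C1*exp(z/9)


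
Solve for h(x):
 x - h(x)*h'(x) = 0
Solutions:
 h(x) = -sqrt(C1 + x^2)
 h(x) = sqrt(C1 + x^2)


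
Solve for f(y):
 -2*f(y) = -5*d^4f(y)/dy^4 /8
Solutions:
 f(y) = C1*exp(-2*5^(3/4)*y/5) + C2*exp(2*5^(3/4)*y/5) + C3*sin(2*5^(3/4)*y/5) + C4*cos(2*5^(3/4)*y/5)


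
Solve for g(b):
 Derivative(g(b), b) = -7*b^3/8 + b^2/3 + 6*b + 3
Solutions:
 g(b) = C1 - 7*b^4/32 + b^3/9 + 3*b^2 + 3*b


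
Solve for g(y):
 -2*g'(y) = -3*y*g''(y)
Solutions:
 g(y) = C1 + C2*y^(5/3)


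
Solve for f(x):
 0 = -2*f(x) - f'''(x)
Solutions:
 f(x) = C3*exp(-2^(1/3)*x) + (C1*sin(2^(1/3)*sqrt(3)*x/2) + C2*cos(2^(1/3)*sqrt(3)*x/2))*exp(2^(1/3)*x/2)


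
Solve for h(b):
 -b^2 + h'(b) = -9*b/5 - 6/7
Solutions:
 h(b) = C1 + b^3/3 - 9*b^2/10 - 6*b/7


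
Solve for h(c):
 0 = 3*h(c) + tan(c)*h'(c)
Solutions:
 h(c) = C1/sin(c)^3


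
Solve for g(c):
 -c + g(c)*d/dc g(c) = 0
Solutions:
 g(c) = -sqrt(C1 + c^2)
 g(c) = sqrt(C1 + c^2)


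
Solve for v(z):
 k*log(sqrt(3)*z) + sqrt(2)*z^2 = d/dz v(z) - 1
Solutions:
 v(z) = C1 + k*z*log(z) - k*z + k*z*log(3)/2 + sqrt(2)*z^3/3 + z


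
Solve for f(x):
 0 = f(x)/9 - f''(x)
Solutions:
 f(x) = C1*exp(-x/3) + C2*exp(x/3)


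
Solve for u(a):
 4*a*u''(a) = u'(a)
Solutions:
 u(a) = C1 + C2*a^(5/4)


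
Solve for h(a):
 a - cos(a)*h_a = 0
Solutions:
 h(a) = C1 + Integral(a/cos(a), a)


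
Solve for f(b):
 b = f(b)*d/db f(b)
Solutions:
 f(b) = -sqrt(C1 + b^2)
 f(b) = sqrt(C1 + b^2)


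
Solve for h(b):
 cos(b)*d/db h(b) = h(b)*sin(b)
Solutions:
 h(b) = C1/cos(b)


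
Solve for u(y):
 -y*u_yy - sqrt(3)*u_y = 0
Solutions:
 u(y) = C1 + C2*y^(1 - sqrt(3))


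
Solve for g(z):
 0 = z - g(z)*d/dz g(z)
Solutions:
 g(z) = -sqrt(C1 + z^2)
 g(z) = sqrt(C1 + z^2)


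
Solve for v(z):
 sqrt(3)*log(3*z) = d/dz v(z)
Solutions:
 v(z) = C1 + sqrt(3)*z*log(z) - sqrt(3)*z + sqrt(3)*z*log(3)


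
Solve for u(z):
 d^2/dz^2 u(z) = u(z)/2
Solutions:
 u(z) = C1*exp(-sqrt(2)*z/2) + C2*exp(sqrt(2)*z/2)


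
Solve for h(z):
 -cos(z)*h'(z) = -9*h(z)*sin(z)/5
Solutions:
 h(z) = C1/cos(z)^(9/5)


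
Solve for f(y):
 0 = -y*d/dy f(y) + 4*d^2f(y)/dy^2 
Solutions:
 f(y) = C1 + C2*erfi(sqrt(2)*y/4)


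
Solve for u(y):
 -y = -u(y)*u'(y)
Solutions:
 u(y) = -sqrt(C1 + y^2)
 u(y) = sqrt(C1 + y^2)


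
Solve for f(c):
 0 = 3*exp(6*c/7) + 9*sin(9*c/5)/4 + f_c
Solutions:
 f(c) = C1 - 7*exp(6*c/7)/2 + 5*cos(9*c/5)/4


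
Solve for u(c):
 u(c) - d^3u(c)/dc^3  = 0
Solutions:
 u(c) = C3*exp(c) + (C1*sin(sqrt(3)*c/2) + C2*cos(sqrt(3)*c/2))*exp(-c/2)


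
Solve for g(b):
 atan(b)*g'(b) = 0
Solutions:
 g(b) = C1


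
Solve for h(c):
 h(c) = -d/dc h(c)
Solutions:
 h(c) = C1*exp(-c)


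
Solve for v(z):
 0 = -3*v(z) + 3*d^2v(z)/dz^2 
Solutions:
 v(z) = C1*exp(-z) + C2*exp(z)


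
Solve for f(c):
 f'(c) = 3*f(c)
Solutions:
 f(c) = C1*exp(3*c)


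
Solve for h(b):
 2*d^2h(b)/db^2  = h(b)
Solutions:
 h(b) = C1*exp(-sqrt(2)*b/2) + C2*exp(sqrt(2)*b/2)


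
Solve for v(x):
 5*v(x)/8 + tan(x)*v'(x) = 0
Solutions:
 v(x) = C1/sin(x)^(5/8)


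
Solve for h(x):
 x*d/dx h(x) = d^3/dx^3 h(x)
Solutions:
 h(x) = C1 + Integral(C2*airyai(x) + C3*airybi(x), x)


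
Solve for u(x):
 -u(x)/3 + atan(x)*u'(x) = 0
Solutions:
 u(x) = C1*exp(Integral(1/atan(x), x)/3)


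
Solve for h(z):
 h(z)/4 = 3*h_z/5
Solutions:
 h(z) = C1*exp(5*z/12)


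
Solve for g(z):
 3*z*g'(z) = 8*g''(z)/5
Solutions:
 g(z) = C1 + C2*erfi(sqrt(15)*z/4)


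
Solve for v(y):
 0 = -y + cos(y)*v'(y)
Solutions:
 v(y) = C1 + Integral(y/cos(y), y)


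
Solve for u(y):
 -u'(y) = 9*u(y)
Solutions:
 u(y) = C1*exp(-9*y)


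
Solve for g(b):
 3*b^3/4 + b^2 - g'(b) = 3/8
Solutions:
 g(b) = C1 + 3*b^4/16 + b^3/3 - 3*b/8


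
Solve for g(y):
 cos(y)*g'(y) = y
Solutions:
 g(y) = C1 + Integral(y/cos(y), y)


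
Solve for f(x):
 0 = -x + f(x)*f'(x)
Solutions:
 f(x) = -sqrt(C1 + x^2)
 f(x) = sqrt(C1 + x^2)


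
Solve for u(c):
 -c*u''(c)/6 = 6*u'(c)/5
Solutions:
 u(c) = C1 + C2/c^(31/5)


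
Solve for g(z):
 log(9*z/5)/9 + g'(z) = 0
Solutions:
 g(z) = C1 - z*log(z)/9 - 2*z*log(3)/9 + z/9 + z*log(5)/9


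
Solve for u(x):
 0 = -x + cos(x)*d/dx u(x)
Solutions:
 u(x) = C1 + Integral(x/cos(x), x)


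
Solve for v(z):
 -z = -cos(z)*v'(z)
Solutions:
 v(z) = C1 + Integral(z/cos(z), z)


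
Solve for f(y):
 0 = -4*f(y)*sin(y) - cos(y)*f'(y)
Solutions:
 f(y) = C1*cos(y)^4


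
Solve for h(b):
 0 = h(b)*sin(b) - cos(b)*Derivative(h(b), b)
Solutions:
 h(b) = C1/cos(b)


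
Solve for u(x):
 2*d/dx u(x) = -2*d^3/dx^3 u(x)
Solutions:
 u(x) = C1 + C2*sin(x) + C3*cos(x)


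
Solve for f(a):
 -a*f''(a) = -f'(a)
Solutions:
 f(a) = C1 + C2*a^2


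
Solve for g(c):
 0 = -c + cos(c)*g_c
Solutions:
 g(c) = C1 + Integral(c/cos(c), c)
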